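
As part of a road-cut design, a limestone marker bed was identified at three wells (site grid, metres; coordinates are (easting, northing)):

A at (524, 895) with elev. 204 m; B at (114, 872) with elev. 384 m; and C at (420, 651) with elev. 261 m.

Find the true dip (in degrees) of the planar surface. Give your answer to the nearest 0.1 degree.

23.7°

Two edge vectors: A→B = (-410, -23, 180), A→C = (-104, -244, 57).
Normal n = (A→B) × (A→C) = (42609, 4650, 97648).
So ∂z/∂E = −n_x/n_z = −0.43635 and ∂z/∂N = −n_y/n_z = −0.04762.
Gradient magnitude |∇z| = √(a² + b²) = √(0.19040 + 0.00227) = 0.43894.
True dip = arctan(0.43894) = 23.7°, dipping toward E (azimuth ≈ 084°).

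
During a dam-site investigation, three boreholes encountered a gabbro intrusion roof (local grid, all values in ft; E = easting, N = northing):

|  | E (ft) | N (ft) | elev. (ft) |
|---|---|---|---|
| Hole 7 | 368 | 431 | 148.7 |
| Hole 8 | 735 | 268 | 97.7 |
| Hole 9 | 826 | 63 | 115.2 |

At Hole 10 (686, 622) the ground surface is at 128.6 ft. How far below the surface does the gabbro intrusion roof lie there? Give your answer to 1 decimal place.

Two edge vectors: Hole 7→Hole 8 = (367, -163, -51), Hole 7→Hole 9 = (458, -368, -33.5).
Normal n = (Hole 7→Hole 8) × (Hole 7→Hole 9) = (-13307.5, -11063.5, -60402).
So ∂z/∂E = −n_x/n_z = −0.22032 and ∂z/∂N = −n_y/n_z = −0.18316.
Intercept c from Hole 7: 148.7 + 81.08 + 78.94 = 308.72.
At (686, 622): z_contact = −151.14 − 113.93 + 308.72 = 43.66 ft.
Depth below ground = 128.6 − 43.66 = 84.9 ft.

84.9 ft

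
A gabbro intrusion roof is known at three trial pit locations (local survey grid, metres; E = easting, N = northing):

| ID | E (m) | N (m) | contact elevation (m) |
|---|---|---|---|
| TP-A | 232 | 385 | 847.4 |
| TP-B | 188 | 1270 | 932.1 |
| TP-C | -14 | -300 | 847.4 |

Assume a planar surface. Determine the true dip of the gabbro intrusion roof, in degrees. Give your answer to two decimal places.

Two edge vectors: TP-A→TP-B = (-44, 885, 84.7), TP-A→TP-C = (-246, -685, 0).
Normal n = (TP-A→TP-B) × (TP-A→TP-C) = (58019.5, -20836.2, 247850).
So ∂z/∂E = −n_x/n_z = −0.23409 and ∂z/∂N = −n_y/n_z = 0.08407.
Gradient magnitude |∇z| = √(a² + b²) = √(0.05480 + 0.00707) = 0.24873.
True dip = arctan(0.24873) = 13.97°, dipping toward ESE (azimuth ≈ 110°).

13.97°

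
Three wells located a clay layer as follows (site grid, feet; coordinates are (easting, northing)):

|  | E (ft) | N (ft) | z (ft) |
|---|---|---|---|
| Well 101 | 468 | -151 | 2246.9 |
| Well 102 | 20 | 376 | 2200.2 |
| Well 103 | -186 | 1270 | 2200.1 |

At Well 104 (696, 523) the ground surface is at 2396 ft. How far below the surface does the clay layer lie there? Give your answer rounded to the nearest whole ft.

Two edge vectors: Well 101→Well 102 = (-448, 527, -46.7), Well 101→Well 103 = (-654, 1421, -46.8).
Normal n = (Well 101→Well 102) × (Well 101→Well 103) = (41697.1, 9575.4, -291950).
So ∂z/∂E = −n_x/n_z = 0.14282 and ∂z/∂N = −n_y/n_z = 0.03280.
Intercept c from Well 101: 2246.9 − 66.84 + 4.95 = 2185.01.
At (696, 523): z_contact = 99.4 + 17.2 + 2185.01 = 2301.6 ft.
Depth below ground = 2396 − 2301.6 = 94 ft.

94 ft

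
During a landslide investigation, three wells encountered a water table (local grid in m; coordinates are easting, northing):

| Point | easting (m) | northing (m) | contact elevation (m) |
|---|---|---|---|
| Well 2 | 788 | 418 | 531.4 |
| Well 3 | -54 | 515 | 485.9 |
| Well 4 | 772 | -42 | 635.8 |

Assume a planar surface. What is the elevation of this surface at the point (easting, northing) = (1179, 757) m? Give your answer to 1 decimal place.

465.0 m

Two edge vectors: Well 2→Well 3 = (-842, 97, -45.5), Well 2→Well 4 = (-16, -460, 104.4).
Normal n = (Well 2→Well 3) × (Well 2→Well 4) = (-10803.2, 88632.8, 388872).
So ∂z/∂easting = −n_x/n_z = 0.027781 and ∂z/∂northing = −n_y/n_z = −0.227923.
Intercept c from Well 2: 531.4 − 21.89 + 95.27 = 604.78.
At (1179, 757): z = 32.8 − 172.5 + 604.78 = 465.0 m.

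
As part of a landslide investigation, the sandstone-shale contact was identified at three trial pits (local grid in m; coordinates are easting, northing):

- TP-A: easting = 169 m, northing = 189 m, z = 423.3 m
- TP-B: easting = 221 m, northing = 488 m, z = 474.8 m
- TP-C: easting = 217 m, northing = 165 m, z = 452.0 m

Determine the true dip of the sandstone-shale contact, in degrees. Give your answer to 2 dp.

32.31°

Two edge vectors: TP-A→TP-B = (52, 299, 51.5), TP-A→TP-C = (48, -24, 28.7).
Normal n = (TP-A→TP-B) × (TP-A→TP-C) = (9817.3, 979.6, -15600).
So ∂z/∂easting = −n_x/n_z = 0.62931 and ∂z/∂northing = −n_y/n_z = 0.06279.
Gradient magnitude |∇z| = √(a² + b²) = √(0.39604 + 0.00394) = 0.63244.
True dip = arctan(0.63244) = 32.31°, dipping toward W (azimuth ≈ 264°).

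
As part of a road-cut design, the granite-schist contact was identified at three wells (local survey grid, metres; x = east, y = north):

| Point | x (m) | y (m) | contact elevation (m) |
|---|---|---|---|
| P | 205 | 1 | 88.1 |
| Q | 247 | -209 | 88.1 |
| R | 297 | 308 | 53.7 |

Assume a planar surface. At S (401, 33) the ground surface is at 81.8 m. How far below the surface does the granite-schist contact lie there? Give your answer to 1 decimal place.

Two edge vectors: P→Q = (42, -210, 0), P→R = (92, 307, -34.4).
Normal n = (P→Q) × (P→R) = (7224, 1444.8, 32214).
So ∂z/∂x = −n_x/n_z = −0.22425 and ∂z/∂y = −n_y/n_z = −0.04485.
Intercept c from P: 88.1 + 45.97 + 0.04 = 134.12.
At (401, 33): z_contact = −89.92 − 1.48 + 134.12 = 42.71 m.
Depth below ground = 81.8 − 42.71 = 39.1 m.

39.1 m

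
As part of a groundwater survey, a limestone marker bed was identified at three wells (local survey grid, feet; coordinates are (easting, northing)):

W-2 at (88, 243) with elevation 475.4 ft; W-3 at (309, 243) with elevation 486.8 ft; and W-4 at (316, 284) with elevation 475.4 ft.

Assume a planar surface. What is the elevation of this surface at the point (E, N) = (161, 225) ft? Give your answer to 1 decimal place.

484.3 ft

Let the plane be z = a·E + b·N + c.
W-3−W-2: 221a + 0b = 11.4;  W-4−W-2: 228a + 41b = 0.
Solving gives a = 0.05158, b = −0.28686.
Then c = 475.4 − a·88 − b·243 = 540.57.
At (161, 225): z = 8.3 − 64.5 + 540.57 = 484.3 ft.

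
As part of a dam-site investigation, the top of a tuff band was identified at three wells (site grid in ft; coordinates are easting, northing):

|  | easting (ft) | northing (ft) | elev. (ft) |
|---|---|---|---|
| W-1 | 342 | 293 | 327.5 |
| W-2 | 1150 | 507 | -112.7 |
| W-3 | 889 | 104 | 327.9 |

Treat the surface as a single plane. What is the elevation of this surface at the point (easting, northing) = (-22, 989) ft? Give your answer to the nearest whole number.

-182 ft

Two edge vectors: W-1→W-2 = (808, 214, -440.2), W-1→W-3 = (547, -189, 0.4).
Normal n = (W-1→W-2) × (W-1→W-3) = (-83112.2, -241112.6, -269770).
So ∂z/∂easting = −n_x/n_z = −0.30809 and ∂z/∂northing = −n_y/n_z = −0.89377.
Intercept c from W-1: 327.5 + 105.37 + 261.87 = 694.74.
At (-22, 989): z = 6.8 − 883.9 + 694.74 = -182.4 ft.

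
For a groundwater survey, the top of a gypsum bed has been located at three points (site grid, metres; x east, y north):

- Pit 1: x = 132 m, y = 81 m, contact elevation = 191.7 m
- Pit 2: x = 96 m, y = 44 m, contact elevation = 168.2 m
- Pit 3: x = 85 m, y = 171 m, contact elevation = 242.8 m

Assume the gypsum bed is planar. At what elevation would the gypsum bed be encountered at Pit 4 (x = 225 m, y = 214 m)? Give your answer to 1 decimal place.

274.5 m

Two edge vectors: Pit 1→Pit 2 = (-36, -37, -23.5), Pit 1→Pit 3 = (-47, 90, 51.1).
Normal n = (Pit 1→Pit 2) × (Pit 1→Pit 3) = (224.3, 2944.1, -4979).
So ∂z/∂x = −n_x/n_z = 0.04505 and ∂z/∂y = −n_y/n_z = 0.59130.
Intercept c from Pit 1: 191.7 − 5.95 − 47.90 = 137.86.
At (225, 214): z = 10.1 + 126.5 + 137.86 = 274.5 m.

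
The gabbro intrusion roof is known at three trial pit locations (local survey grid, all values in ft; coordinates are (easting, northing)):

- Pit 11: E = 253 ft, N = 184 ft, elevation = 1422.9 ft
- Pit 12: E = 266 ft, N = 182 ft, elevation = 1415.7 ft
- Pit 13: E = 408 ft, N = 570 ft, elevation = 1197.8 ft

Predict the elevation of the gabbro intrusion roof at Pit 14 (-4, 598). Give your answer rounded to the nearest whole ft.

Let the plane be z = a·E + b·N + c.
Pit 12−Pit 11: 13a − 2b = −7.2;  Pit 13−Pit 11: 155a + 386b = −225.1.
Solving gives a = −0.60612, b = −0.33977.
Then c = 1422.9 − a·253 − b·184 = 1638.77.
At (-4, 598): z = 2.4 − 203.2 + 1638.77 = 1438.0 ft.

1438 ft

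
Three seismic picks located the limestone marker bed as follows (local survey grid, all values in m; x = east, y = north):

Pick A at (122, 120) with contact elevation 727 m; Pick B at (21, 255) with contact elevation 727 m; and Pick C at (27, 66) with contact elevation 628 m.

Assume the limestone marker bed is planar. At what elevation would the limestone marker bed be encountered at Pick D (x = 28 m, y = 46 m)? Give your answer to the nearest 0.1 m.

Two edge vectors: Pick A→Pick B = (-101, 135, 0), Pick A→Pick C = (-95, -54, -99).
Normal n = (Pick A→Pick B) × (Pick A→Pick C) = (-13365, -9999, 18279).
So ∂z/∂x = −n_x/n_z = 0.73117 and ∂z/∂y = −n_y/n_z = 0.54702.
Intercept c from Pick A: 727 − 89.20 − 65.64 = 572.16.
At (28, 46): z = 20.5 + 25.2 + 572.16 = 617.8 m.

617.8 m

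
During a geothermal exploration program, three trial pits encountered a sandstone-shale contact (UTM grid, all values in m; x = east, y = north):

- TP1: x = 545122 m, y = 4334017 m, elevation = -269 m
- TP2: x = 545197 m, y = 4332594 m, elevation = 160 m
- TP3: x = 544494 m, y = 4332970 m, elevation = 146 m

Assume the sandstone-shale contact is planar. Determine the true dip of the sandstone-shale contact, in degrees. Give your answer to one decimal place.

Let the plane be z = a·x + b·y + c.
TP2−TP1: 75a − 1423b = 429;  TP3−TP1: −628a − 1047b = 415.
Solving gives a = −0.14543, b = −0.30914.
Gradient magnitude |∇z| = √(a² + b²) = √(0.02115 + 0.09557) = 0.34164.
True dip = arctan(0.34164) = 18.9°, dipping toward NNE (azimuth ≈ 025°).

18.9°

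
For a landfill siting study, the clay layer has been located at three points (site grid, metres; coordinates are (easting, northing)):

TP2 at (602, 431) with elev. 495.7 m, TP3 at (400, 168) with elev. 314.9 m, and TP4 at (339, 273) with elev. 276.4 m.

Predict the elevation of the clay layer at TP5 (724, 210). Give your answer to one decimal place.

571.7 m

Let the plane be z = a·E + b·N + c.
TP3−TP2: −202a − 263b = −180.8;  TP4−TP2: −263a − 158b = −219.3.
Solving gives a = 0.78140, b = 0.08729.
Then c = 495.7 − a·602 − b·431 = −12.32.
At (724, 210): z = 565.7 + 18.3 − 12.32 = 571.7 m.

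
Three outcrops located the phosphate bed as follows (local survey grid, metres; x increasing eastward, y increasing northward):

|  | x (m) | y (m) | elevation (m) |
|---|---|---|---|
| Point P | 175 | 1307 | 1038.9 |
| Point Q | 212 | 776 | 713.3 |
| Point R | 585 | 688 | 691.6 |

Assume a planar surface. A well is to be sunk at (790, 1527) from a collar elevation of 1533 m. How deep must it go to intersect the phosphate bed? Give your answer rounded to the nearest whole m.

304 m

Let the plane be z = a·x + b·y + c.
Point Q−Point P: 37a − 531b = −325.6;  Point R−Point P: 410a − 619b = −347.3.
Solving gives a = 0.08793, b = 0.61931.
Then c = 1038.9 − a·175 − b·1307 = 214.07.
At (790, 1527): z_contact = 69.5 + 945.7 + 214.07 = 1229.2 m.
Depth below ground = 1533 − 1229.2 = 304 m.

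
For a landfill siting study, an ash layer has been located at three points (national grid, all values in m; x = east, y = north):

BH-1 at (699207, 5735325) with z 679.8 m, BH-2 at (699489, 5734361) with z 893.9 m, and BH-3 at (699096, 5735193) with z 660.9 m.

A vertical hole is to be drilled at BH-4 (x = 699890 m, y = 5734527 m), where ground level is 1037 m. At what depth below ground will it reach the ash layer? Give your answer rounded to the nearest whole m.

Two edge vectors: BH-1→BH-2 = (282, -964, 214.1), BH-1→BH-3 = (-111, -132, -18.9).
Normal n = (BH-1→BH-2) × (BH-1→BH-3) = (46480.8, -18435.3, -144228).
So ∂z/∂x = −n_x/n_z = 0.32227307 and ∂z/∂y = −n_y/n_z = −0.12782053.
Intercept c from BH-1: 679.8 − 225335.58 + 733092.31 = 508436.52.
At (699890, 5734527): z_contact = 225555.7 − 732990.3 + 508436.52 = 1001.9 m.
Depth below ground = 1037 − 1001.9 = 35 m.

35 m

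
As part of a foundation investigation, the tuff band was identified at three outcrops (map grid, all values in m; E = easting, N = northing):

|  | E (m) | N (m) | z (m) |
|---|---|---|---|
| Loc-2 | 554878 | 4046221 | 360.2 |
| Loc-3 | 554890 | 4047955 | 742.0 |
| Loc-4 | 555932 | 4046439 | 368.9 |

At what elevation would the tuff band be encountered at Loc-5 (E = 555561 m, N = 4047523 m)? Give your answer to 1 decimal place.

Two edge vectors: Loc-2→Loc-3 = (12, 1734, 381.8), Loc-2→Loc-4 = (1054, 218, 8.7).
Normal n = (Loc-2→Loc-3) × (Loc-2→Loc-4) = (-68146.6, 402312.8, -1825020).
So ∂z/∂E = −n_x/n_z = −0.037340194 and ∂z/∂N = −n_y/n_z = 0.220442954.
Intercept c from Loc-2: 360.2 + 20719.25 − 891960.91 = −870881.46.
At (555561, 4047523): z = −20744.8 + 892247.9 − 870881.46 = 621.7 m.

621.7 m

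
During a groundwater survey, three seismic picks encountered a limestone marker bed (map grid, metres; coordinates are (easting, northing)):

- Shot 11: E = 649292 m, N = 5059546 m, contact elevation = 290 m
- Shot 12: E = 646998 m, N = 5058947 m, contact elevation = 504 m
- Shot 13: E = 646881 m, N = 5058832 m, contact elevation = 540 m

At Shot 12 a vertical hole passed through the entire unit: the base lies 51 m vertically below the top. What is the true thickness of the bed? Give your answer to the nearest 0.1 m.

Let the plane be z = a·E + b·N + c.
Shot 12−Shot 11: −2294a − 599b = 214;  Shot 13−Shot 11: −2411a − 714b = 250.
Solving gives a = −0.01572, b = −0.29705.
|∇z| = √(a²+b²) = 0.29746, so dip δ = arctan(0.29746) = 16.57°.
True thickness = vertical thickness × cos δ = 51 × cos 16.57° = 48.9 m.

48.9 m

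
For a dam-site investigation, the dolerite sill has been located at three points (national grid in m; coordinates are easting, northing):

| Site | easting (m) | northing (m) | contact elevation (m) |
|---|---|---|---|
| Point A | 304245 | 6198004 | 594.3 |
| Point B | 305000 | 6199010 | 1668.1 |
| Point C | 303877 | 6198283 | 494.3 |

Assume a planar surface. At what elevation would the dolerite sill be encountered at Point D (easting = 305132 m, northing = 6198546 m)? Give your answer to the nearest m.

Two edge vectors: Point A→Point B = (755, 1006, 1073.8), Point A→Point C = (-368, 279, -100).
Normal n = (Point A→Point B) × (Point A→Point C) = (-400190.2, -319658.4, 580853).
So ∂z/∂easting = −n_x/n_z = 0.68896984 and ∂z/∂northing = −n_y/n_z = 0.55032581.
Intercept c from Point A: 594.3 − 209615.63 − 3410921.60 = −3619942.93.
At (305132, 6198546): z = 210226.7 + 3411219.9 − 3619942.93 = 1503.7 m.

1504 m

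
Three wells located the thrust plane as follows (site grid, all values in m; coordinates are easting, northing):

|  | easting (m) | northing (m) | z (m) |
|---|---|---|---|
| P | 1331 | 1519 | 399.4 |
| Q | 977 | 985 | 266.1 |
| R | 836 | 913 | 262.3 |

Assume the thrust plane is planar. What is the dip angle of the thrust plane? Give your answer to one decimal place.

20.9°

Let the plane be z = a·easting + b·northing + c.
Q−P: −354a − 534b = −133.3;  R−P: −495a − 606b = −137.1.
Solving gives a = −0.15196, b = 0.35036.
Gradient magnitude |∇z| = √(a² + b²) = √(0.02309 + 0.12275) = 0.38190.
True dip = arctan(0.38190) = 20.9°, dipping toward SSE (azimuth ≈ 157°).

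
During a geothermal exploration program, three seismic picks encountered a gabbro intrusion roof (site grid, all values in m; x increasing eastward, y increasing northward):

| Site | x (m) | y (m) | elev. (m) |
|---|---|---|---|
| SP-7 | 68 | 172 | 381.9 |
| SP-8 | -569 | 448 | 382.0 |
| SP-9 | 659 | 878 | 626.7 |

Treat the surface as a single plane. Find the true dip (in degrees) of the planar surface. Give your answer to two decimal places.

15.50°

Let the plane be z = a·x + b·y + c.
SP-8−SP-7: −637a + 276b = 0.1;  SP-9−SP-7: 591a + 706b = 244.8.
Solving gives a = 0.11013, b = 0.25455.
Gradient magnitude |∇z| = √(a² + b²) = √(0.01213 + 0.06479) = 0.27735.
True dip = arctan(0.27735) = 15.50°, dipping toward SSW (azimuth ≈ 203°).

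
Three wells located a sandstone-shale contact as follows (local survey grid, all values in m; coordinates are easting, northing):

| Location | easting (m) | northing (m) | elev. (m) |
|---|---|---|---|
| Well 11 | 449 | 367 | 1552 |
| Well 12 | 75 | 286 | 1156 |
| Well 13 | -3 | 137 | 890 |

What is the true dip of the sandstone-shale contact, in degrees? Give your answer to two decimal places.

Let the plane be z = a·easting + b·northing + c.
Well 12−Well 11: −374a − 81b = −396;  Well 13−Well 11: −452a − 230b = −662.
Solving gives a = 0.75814, b = 1.38836.
Gradient magnitude |∇z| = √(a² + b²) = √(0.57477 + 1.92754) = 1.58187.
True dip = arctan(1.58187) = 57.70°, dipping toward SSW (azimuth ≈ 209°).

57.70°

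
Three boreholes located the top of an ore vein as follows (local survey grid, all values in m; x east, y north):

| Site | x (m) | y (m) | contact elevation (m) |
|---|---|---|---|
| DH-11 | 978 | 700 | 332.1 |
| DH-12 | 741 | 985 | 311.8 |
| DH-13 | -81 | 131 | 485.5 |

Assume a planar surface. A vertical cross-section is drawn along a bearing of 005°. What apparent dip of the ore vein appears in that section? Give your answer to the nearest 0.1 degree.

7.9°

Two edge vectors: DH-11→DH-12 = (-237, 285, -20.3), DH-11→DH-13 = (-1059, -569, 153.4).
Normal n = (DH-11→DH-12) × (DH-11→DH-13) = (32168.3, 57853.5, 436668).
So ∂z/∂x = −n_x/n_z = −0.07367 and ∂z/∂y = −n_y/n_z = −0.13249.
Unit vector along 005° is (sin 5°, cos 5°) = (0.0872, 0.9962).
Slope in that direction = a·(0.0872) + b·(0.9962) = −0.13840.
Apparent dip = arctan|0.13840| = 7.9° (true dip is 8.6°, so apparent ≤ true as expected).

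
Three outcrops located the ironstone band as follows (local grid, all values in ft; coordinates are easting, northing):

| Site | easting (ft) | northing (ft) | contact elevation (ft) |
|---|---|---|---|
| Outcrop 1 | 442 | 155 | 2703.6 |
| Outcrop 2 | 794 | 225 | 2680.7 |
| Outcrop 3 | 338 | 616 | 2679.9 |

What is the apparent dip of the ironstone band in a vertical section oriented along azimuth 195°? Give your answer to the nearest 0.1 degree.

4.3°

Let the plane be z = a·easting + b·northing + c.
Outcrop 2−Outcrop 1: 352a + 70b = −22.9;  Outcrop 3−Outcrop 1: −104a + 461b = −23.7.
Solving gives a = −0.05248, b = −0.06325.
Unit vector along 195° is (sin 195°, cos 195°) = (-0.2588, -0.9659).
Slope in that direction = a·(-0.2588) + b·(-0.9659) = 0.07468.
Apparent dip = arctan|0.07468| = 4.3° (true dip is 4.7°, so apparent ≤ true as expected).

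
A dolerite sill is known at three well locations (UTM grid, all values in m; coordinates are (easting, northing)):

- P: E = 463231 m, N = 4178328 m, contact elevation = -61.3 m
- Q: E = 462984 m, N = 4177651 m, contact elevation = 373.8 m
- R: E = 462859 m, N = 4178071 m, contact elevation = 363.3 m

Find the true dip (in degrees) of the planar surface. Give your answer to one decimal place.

Let the plane be z = a·E + b·N + c.
Q−P: −247a − 677b = 435.1;  R−P: −372a − 257b = 424.6.
Solving gives a = −0.93241, b = −0.30250.
Gradient magnitude |∇z| = √(a² + b²) = √(0.86939 + 0.09151) = 0.98025.
True dip = arctan(0.98025) = 44.4°, dipping toward ENE (azimuth ≈ 072°).

44.4°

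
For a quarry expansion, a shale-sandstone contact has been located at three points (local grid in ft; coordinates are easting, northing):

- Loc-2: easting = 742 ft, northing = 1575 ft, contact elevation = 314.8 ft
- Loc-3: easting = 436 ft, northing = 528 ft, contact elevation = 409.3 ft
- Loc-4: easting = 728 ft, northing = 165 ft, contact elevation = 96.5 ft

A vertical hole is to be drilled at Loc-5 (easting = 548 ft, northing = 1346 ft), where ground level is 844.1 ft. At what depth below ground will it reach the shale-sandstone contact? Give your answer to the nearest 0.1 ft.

398.3 ft

Two edge vectors: Loc-2→Loc-3 = (-306, -1047, 94.5), Loc-2→Loc-4 = (-14, -1410, -218.3).
Normal n = (Loc-2→Loc-3) × (Loc-2→Loc-4) = (361805.1, -68122.8, 416802).
So ∂z/∂easting = −n_x/n_z = −0.868050 and ∂z/∂northing = −n_y/n_z = 0.163442.
Intercept c from Loc-2: 314.8 + 644.09 − 257.42 = 701.47.
At (548, 1346): z_contact = −475.69 + 219.99 + 701.47 = 445.77 ft.
Depth below ground = 844.1 − 445.77 = 398.3 ft.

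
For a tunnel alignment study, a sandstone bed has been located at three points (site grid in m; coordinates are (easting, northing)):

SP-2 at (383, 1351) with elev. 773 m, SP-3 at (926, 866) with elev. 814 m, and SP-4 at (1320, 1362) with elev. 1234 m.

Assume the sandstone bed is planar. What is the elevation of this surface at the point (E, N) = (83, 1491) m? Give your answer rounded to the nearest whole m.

691 m

Two edge vectors: SP-2→SP-3 = (543, -485, 41), SP-2→SP-4 = (937, 11, 461).
Normal n = (SP-2→SP-3) × (SP-2→SP-4) = (-224036, -211906, 460418).
So ∂z/∂E = −n_x/n_z = 0.48659 and ∂z/∂N = −n_y/n_z = 0.46025.
Intercept c from SP-2: 773 − 186.36 − 621.79 = −35.16.
At (83, 1491): z = 40.4 + 686.2 − 35.16 = 691.5 m.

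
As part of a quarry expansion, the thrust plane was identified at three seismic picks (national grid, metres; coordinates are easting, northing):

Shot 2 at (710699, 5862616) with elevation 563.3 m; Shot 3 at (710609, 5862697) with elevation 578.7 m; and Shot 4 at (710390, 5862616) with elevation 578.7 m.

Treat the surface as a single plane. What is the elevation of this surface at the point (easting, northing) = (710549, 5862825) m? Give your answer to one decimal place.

Two edge vectors: Shot 2→Shot 3 = (-90, 81, 15.4), Shot 2→Shot 4 = (-309, 0, 15.4).
Normal n = (Shot 2→Shot 3) × (Shot 2→Shot 4) = (1247.4, -3372.6, 25029).
So ∂z/∂easting = −n_x/n_z = −0.049838188 and ∂z/∂northing = −n_y/n_z = 0.134747693.
Intercept c from Shot 2: 563.3 + 35419.95 − 789973.98 = −753990.73.
At (710549, 5862825): z = −35412.5 + 790002.1 − 753990.73 = 598.9 m.

598.9 m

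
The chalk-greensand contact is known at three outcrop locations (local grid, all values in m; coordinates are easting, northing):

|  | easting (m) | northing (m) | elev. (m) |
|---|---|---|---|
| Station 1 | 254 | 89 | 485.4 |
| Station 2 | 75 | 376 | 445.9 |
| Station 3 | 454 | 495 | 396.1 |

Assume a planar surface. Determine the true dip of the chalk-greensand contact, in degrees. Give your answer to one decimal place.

Let the plane be z = a·easting + b·northing + c.
Station 2−Station 1: −179a + 287b = −39.5;  Station 3−Station 1: 200a + 406b = −89.3.
Solving gives a = −0.07374, b = −0.18362.
Gradient magnitude |∇z| = √(a² + b²) = √(0.00544 + 0.03372) = 0.19788.
True dip = arctan(0.19788) = 11.2°, dipping toward NNE (azimuth ≈ 022°).

11.2°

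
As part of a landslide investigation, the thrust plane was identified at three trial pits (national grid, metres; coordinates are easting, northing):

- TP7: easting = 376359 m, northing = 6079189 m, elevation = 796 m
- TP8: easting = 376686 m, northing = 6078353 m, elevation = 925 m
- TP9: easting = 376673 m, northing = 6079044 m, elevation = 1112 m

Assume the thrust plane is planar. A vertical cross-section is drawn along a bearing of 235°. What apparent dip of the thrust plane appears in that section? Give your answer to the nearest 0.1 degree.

47.8°

Let the plane be z = a·easting + b·northing + c.
TP8−TP7: 327a − 836b = 129;  TP9−TP7: 314a − 145b = 316.
Solving gives a = 1.14125, b = 0.29209.
Unit vector along 235° is (sin 235°, cos 235°) = (-0.8192, -0.5736).
Slope in that direction = a·(-0.8192) + b·(-0.5736) = −1.10240.
Apparent dip = arctan|1.10240| = 47.8° (true dip is 49.7°, so apparent ≤ true as expected).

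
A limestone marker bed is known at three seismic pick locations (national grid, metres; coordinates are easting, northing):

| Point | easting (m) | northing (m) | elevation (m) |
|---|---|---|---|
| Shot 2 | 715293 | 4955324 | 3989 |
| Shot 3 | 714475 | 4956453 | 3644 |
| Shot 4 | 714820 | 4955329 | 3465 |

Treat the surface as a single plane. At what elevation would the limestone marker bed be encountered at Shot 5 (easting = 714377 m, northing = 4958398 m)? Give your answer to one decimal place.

Let the plane be z = a·easting + b·northing + c.
Shot 3−Shot 2: −818a + 1129b = −345;  Shot 4−Shot 2: −473a + 5b = −524.
Solving gives a = 1.113117467, b = 0.500912390.
Then c = 3989 − a·715293 − b·4955324 = −3274399.32.
At (714377, 4958398): z = 795185.5 + 2483723.0 − 3274399.32 = 4509.2 m.

4509.2 m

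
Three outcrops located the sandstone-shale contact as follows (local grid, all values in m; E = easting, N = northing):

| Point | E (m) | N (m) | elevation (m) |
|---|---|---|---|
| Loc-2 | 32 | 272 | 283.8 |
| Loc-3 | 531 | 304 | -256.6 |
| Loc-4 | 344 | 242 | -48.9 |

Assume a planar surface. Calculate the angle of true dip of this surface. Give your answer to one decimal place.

47.2°

Two edge vectors: Loc-2→Loc-3 = (499, 32, -540.4), Loc-2→Loc-4 = (312, -30, -332.7).
Normal n = (Loc-2→Loc-3) × (Loc-2→Loc-4) = (-26858.4, -2587.5, -24954).
So ∂z/∂E = −n_x/n_z = −1.07632 and ∂z/∂N = −n_y/n_z = −0.10369.
Gradient magnitude |∇z| = √(a² + b²) = √(1.15846 + 0.01075) = 1.08130.
True dip = arctan(1.08130) = 47.2°, dipping toward E (azimuth ≈ 084°).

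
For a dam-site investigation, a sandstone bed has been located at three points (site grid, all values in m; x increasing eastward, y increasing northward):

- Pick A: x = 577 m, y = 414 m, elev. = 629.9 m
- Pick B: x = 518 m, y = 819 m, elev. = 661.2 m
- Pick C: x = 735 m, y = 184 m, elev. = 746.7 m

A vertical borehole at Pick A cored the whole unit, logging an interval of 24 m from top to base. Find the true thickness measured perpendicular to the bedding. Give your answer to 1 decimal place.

16.1 m

Two edge vectors: Pick A→Pick B = (-59, 405, 31.3), Pick A→Pick C = (158, -230, 116.8).
Normal n = (Pick A→Pick B) × (Pick A→Pick C) = (54503, 11836.6, -50420).
So ∂z/∂x = −n_x/n_z = 1.08098 and ∂z/∂y = −n_y/n_z = 0.23476.
|∇z| = √(a²+b²) = 1.10618, so dip δ = arctan(1.10618) = 47.89°.
True thickness = vertical thickness × cos δ = 24 × cos 47.89° = 16.1 m.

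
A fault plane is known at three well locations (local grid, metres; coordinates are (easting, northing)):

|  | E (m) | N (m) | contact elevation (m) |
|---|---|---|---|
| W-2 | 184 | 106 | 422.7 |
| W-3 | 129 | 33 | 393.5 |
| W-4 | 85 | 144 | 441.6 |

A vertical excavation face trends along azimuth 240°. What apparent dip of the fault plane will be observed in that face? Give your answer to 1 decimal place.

Let the plane be z = a·E + b·N + c.
W-3−W-2: −55a − 73b = −29.2;  W-4−W-2: −99a + 38b = 18.9.
Solving gives a = −0.02899, b = 0.42184.
Unit vector along 240° is (sin 240°, cos 240°) = (-0.8660, -0.5000).
Slope in that direction = a·(-0.8660) + b·(-0.5000) = −0.18581.
Apparent dip = arctan|0.18581| = 10.5° (true dip is 22.9°, so apparent ≤ true as expected).

10.5°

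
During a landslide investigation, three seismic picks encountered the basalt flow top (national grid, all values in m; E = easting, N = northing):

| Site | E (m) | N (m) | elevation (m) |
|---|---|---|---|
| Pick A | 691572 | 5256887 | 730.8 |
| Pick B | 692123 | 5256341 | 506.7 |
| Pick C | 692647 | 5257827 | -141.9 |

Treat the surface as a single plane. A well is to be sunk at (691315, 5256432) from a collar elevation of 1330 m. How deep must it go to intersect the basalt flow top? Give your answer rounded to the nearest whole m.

Two edge vectors: Pick A→Pick B = (551, -546, -224.1), Pick A→Pick C = (1075, 940, -872.7).
Normal n = (Pick A→Pick B) × (Pick A→Pick C) = (687148.2, 239950.2, 1104890).
So ∂z/∂E = −n_x/n_z = −0.62191548 and ∂z/∂N = −n_y/n_z = −0.21717112.
Intercept c from Pick A: 730.8 + 430099.34 + 1141644.04 = 1572474.18.
At (691315, 5256432): z_contact = −429939.5 − 1141545.2 + 1572474.18 = 989.4 m.
Depth below ground = 1330 − 989.4 = 341 m.

341 m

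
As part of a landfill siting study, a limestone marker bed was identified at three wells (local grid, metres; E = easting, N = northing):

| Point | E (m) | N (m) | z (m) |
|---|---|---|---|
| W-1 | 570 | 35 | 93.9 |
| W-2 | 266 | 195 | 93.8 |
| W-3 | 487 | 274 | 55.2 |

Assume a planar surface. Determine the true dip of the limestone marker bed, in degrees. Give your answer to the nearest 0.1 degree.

Let the plane be z = a·E + b·N + c.
W-2−W-1: −304a + 160b = −0.1;  W-3−W-1: −83a + 239b = −38.7.
Solving gives a = −0.10388, b = −0.19800.
Gradient magnitude |∇z| = √(a² + b²) = √(0.01079 + 0.03920) = 0.22360.
True dip = arctan(0.22360) = 12.6°, dipping toward NNE (azimuth ≈ 028°).

12.6°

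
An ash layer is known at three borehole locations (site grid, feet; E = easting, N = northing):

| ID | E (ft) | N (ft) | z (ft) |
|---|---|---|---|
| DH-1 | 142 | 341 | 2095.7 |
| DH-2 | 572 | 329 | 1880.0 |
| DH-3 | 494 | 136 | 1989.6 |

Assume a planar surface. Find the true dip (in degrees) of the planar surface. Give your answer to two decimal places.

Two edge vectors: DH-1→DH-2 = (430, -12, -215.7), DH-1→DH-3 = (352, -205, -106.1).
Normal n = (DH-1→DH-2) × (DH-1→DH-3) = (-42945.3, -30303.4, -83926).
So ∂z/∂E = −n_x/n_z = −0.51170 and ∂z/∂N = −n_y/n_z = −0.36107.
Gradient magnitude |∇z| = √(a² + b²) = √(0.26184 + 0.13037) = 0.62627.
True dip = arctan(0.62627) = 32.06°, dipping toward NE (azimuth ≈ 055°).

32.06°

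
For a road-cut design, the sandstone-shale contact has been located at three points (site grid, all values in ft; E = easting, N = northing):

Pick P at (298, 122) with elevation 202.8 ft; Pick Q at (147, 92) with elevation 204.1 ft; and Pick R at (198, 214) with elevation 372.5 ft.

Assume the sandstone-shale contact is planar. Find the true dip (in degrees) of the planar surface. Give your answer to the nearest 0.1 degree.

Two edge vectors: Pick P→Pick Q = (-151, -30, 1.3), Pick P→Pick R = (-100, 92, 169.7).
Normal n = (Pick P→Pick Q) × (Pick P→Pick R) = (-5210.6, 25494.7, -16892).
So ∂z/∂E = −n_x/n_z = −0.30847 and ∂z/∂N = −n_y/n_z = 1.50928.
Gradient magnitude |∇z| = √(a² + b²) = √(0.09515 + 2.27792) = 1.54048.
True dip = arctan(1.54048) = 57.0°, dipping toward SSE (azimuth ≈ 168°).

57.0°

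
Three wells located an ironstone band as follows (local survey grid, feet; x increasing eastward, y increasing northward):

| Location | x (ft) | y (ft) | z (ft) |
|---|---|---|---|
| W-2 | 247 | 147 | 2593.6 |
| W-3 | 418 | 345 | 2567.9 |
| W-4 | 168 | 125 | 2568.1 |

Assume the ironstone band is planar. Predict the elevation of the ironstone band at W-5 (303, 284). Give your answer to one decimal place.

2546.4 ft

Two edge vectors: W-2→W-3 = (171, 198, -25.7), W-2→W-4 = (-79, -22, -25.5).
Normal n = (W-2→W-3) × (W-2→W-4) = (-5614.4, 6390.8, 11880).
So ∂z/∂x = −n_x/n_z = 0.47259 and ∂z/∂y = −n_y/n_z = −0.53795.
Intercept c from W-2: 2593.6 − 116.73 + 79.08 = 2555.95.
At (303, 284): z = 143.2 − 152.8 + 2555.95 = 2546.4 ft.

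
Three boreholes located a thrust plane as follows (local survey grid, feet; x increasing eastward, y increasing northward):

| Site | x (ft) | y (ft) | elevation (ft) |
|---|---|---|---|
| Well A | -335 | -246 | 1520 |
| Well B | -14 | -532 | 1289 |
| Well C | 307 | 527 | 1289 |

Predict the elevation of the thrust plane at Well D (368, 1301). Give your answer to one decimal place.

Let the plane be z = a·x + b·y + c.
Well B−Well A: 321a − 286b = −231;  Well C−Well A: 642a + 773b = −231.
Solving gives a = −0.566605, b = 0.171747.
Then c = 1520 − a·-335 − b·-246 = 1372.44.
At (368, 1301): z = −208.5 + 223.4 + 1372.44 = 1387.4 ft.

1387.4 ft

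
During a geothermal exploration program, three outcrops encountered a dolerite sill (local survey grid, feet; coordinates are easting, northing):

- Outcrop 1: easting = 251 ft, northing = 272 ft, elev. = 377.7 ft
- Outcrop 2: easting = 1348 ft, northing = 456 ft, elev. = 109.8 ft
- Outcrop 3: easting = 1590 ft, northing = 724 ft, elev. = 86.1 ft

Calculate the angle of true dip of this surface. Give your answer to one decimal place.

Let the plane be z = a·easting + b·northing + c.
Outcrop 2−Outcrop 1: 1097a + 184b = −267.9;  Outcrop 3−Outcrop 1: 1339a + 452b = −291.6.
Solving gives a = −0.27032, b = 0.15566.
Gradient magnitude |∇z| = √(a² + b²) = √(0.07307 + 0.02423) = 0.31194.
True dip = arctan(0.31194) = 17.3°, dipping toward ESE (azimuth ≈ 120°).

17.3°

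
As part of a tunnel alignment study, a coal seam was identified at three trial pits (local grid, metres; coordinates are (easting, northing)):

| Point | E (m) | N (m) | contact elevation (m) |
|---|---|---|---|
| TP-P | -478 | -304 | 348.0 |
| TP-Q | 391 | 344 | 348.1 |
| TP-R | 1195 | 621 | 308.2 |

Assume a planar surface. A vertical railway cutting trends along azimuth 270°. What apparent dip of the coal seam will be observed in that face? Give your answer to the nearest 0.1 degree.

Two edge vectors: TP-P→TP-Q = (869, 648, 0.1), TP-P→TP-R = (1673, 925, -39.8).
Normal n = (TP-P→TP-Q) × (TP-P→TP-R) = (-25882.9, 34753.5, -280279).
So ∂z/∂E = −n_x/n_z = −0.09235 and ∂z/∂N = −n_y/n_z = 0.12400.
Unit vector along 270° is (sin 270°, cos 270°) = (-1.0000, -0.0000).
Slope in that direction = a·(-1.0000) + b·(-0.0000) = 0.09235.
Apparent dip = arctan|0.09235| = 5.3° (true dip is 8.8°, so apparent ≤ true as expected).

5.3°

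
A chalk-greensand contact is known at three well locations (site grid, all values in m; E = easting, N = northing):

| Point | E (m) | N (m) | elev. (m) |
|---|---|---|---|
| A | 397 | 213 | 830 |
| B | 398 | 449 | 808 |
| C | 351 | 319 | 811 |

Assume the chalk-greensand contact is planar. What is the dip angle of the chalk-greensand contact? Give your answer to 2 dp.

Let the plane be z = a·E + b·N + c.
B−A: 1a + 236b = −22;  C−A: −46a + 106b = −19.
Solving gives a = 0.19631, b = −0.09405.
Gradient magnitude |∇z| = √(a² + b²) = √(0.03854 + 0.00885) = 0.21768.
True dip = arctan(0.21768) = 12.28°, dipping toward WNW (azimuth ≈ 296°).

12.28°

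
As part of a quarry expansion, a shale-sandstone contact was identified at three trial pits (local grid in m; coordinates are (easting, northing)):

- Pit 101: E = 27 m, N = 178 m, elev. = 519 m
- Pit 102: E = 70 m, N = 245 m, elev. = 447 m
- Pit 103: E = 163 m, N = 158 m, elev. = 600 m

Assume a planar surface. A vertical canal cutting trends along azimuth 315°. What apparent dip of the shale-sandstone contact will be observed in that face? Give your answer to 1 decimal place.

Let the plane be z = a·E + b·N + c.
Pit 102−Pit 101: 43a + 67b = −72;  Pit 103−Pit 101: 136a − 20b = 81.
Solving gives a = 0.39982, b = −1.33123.
Unit vector along 315° is (sin 315°, cos 315°) = (-0.7071, 0.7071).
Slope in that direction = a·(-0.7071) + b·(0.7071) = −1.22404.
Apparent dip = arctan|1.22404| = 50.8° (true dip is 54.3°, so apparent ≤ true as expected).

50.8°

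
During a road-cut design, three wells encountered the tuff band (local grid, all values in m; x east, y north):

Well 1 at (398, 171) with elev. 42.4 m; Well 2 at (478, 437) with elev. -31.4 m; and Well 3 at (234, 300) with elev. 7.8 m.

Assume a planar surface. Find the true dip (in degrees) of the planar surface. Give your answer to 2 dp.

15.42°

Two edge vectors: Well 1→Well 2 = (80, 266, -73.8), Well 1→Well 3 = (-164, 129, -34.6).
Normal n = (Well 1→Well 2) × (Well 1→Well 3) = (316.6, 14871.2, 53944).
So ∂z/∂x = −n_x/n_z = −0.00587 and ∂z/∂y = −n_y/n_z = −0.27568.
Gradient magnitude |∇z| = √(a² + b²) = √(0.00003 + 0.07600) = 0.27574.
True dip = arctan(0.27574) = 15.42°, dipping toward N (azimuth ≈ 001°).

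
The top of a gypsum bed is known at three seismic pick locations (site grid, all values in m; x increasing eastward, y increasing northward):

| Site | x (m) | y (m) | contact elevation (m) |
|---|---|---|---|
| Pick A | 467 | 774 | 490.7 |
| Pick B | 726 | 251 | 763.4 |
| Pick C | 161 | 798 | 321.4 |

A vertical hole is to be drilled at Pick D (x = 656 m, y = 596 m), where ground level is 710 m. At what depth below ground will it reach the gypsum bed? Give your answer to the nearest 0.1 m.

Two edge vectors: Pick A→Pick B = (259, -523, 272.7), Pick A→Pick C = (-306, 24, -169.3).
Normal n = (Pick A→Pick B) × (Pick A→Pick C) = (81999.1, -39597.5, -153822).
So ∂z/∂x = −n_x/n_z = 0.53308 and ∂z/∂y = −n_y/n_z = −0.25742.
Intercept c from Pick A: 490.7 − 248.95 + 199.25 = 441.00.
At (656, 596): z_contact = 349.70 − 153.42 + 441.00 = 637.27 m.
Depth below ground = 710 − 637.27 = 72.7 m.

72.7 m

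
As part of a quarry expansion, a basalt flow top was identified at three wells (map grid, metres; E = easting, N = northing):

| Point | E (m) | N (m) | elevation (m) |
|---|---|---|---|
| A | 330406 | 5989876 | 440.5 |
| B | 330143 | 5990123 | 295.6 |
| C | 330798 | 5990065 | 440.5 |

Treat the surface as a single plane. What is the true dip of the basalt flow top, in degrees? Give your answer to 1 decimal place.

23.3°

Let the plane be z = a·E + b·N + c.
B−A: −263a + 247b = −144.9;  C−A: 392a + 189b = 0.
Solving gives a = 0.18690, b = −0.38764.
Gradient magnitude |∇z| = √(a² + b²) = √(0.03493 + 0.15026) = 0.43034.
True dip = arctan(0.43034) = 23.3°, dipping toward NNW (azimuth ≈ 334°).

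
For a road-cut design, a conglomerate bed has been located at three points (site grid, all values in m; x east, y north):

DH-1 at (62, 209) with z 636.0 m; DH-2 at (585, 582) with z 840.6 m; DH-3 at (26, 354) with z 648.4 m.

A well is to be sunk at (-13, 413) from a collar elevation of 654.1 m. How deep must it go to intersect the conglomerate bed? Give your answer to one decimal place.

7.5 m

Two edge vectors: DH-1→DH-2 = (523, 373, 204.6), DH-1→DH-3 = (-36, 145, 12.4).
Normal n = (DH-1→DH-2) × (DH-1→DH-3) = (-25041.8, -13850.8, 89263).
So ∂z/∂x = −n_x/n_z = 0.28054 and ∂z/∂y = −n_y/n_z = 0.15517.
Intercept c from DH-1: 636 − 17.39 − 32.43 = 586.18.
At (-13, 413): z_contact = −3.65 + 64.08 + 586.18 = 646.61 m.
Depth below ground = 654.1 − 646.61 = 7.5 m.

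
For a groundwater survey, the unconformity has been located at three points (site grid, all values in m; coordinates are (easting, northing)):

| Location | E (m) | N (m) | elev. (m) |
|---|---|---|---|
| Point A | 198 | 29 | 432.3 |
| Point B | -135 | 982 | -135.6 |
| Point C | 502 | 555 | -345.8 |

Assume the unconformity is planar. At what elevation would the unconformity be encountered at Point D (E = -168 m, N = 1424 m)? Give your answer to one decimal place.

Let the plane be z = a·E + b·N + c.
Point B−Point A: −333a + 953b = −567.9;  Point C−Point A: 304a + 526b = −778.1.
Solving gives a = −0.952554, b = −0.928752.
Then c = 432.3 − a·198 − b·29 = 647.84.
At (-168, 1424): z = 160.0 − 1322.5 + 647.84 = -514.7 m.

-514.7 m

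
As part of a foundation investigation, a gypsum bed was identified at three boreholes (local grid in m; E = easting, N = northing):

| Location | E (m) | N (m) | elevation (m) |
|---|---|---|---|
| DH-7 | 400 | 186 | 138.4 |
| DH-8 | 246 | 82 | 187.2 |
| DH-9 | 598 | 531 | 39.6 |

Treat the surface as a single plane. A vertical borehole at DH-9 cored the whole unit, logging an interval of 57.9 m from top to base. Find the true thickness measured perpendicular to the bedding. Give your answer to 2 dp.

55.98 m

Two edge vectors: DH-7→DH-8 = (-154, -104, 48.8), DH-7→DH-9 = (198, 345, -98.8).
Normal n = (DH-7→DH-8) × (DH-7→DH-9) = (-6560.8, -5552.8, -32538).
So ∂z/∂E = −n_x/n_z = −0.20164 and ∂z/∂N = −n_y/n_z = −0.17066.
|∇z| = √(a²+b²) = 0.26416, so dip δ = arctan(0.26416) = 14.80°.
True thickness = vertical thickness × cos δ = 57.9 × cos 14.80° = 55.98 m.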